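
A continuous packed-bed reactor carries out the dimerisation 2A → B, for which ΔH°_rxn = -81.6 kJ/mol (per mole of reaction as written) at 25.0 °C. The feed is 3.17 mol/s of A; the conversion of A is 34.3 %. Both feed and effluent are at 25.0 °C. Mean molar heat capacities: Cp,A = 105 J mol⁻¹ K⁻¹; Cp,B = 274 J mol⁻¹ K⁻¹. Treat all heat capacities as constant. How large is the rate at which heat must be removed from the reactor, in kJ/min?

Q_out = 2660 kJ/min

Extent of reaction ξ = 0.343 × 3.17 / 2 = 0.54365 mol/s
Reaction term: ξ·ΔH°_rxn = 0.54365 × -81.6 = -44.362 kJ/s
Q = ΔH = -44.362 kJ/s = -44.362 kW
Heat removed = 2661.7 kJ/min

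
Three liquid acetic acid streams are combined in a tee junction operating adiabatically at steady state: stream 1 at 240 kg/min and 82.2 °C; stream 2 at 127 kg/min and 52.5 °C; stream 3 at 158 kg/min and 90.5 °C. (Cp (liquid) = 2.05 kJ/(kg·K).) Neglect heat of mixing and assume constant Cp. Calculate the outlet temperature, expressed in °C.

T_out = 77.5 °C

Adiabatic, steady state ⇒ Σ ṁᵢCp,ᵢ(T_out − Tᵢ) = 0
T_out = Σ ṁᵢCp,ᵢTᵢ / Σ ṁᵢCp,ᵢ
      = 83424 / 1076.2 = 77.513 °C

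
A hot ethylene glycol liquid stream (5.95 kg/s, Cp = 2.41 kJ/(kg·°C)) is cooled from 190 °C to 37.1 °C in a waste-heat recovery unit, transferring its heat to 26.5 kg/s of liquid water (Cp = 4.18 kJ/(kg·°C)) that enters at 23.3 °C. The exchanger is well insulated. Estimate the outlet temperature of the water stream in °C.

Heat released by hot stream: Q = 5.95 × 2.41 × (190 − 37.1) = 2192.5 kJ/s
Energy balance on cold side (adiabatic exchanger): Q = ṁ_c·Cp_c·(T_c,out − T_c,in)
T_c,out = 23.3 + 2192.5/(26.5 × 4.18) = 43.093 °C

T_c,out = 43.1 °C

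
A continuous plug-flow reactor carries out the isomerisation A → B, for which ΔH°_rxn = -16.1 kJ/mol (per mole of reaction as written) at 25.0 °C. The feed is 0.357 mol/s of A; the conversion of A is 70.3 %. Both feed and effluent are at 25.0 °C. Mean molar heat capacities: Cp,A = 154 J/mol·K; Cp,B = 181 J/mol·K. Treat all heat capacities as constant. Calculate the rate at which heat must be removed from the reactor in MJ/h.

Q_out = 14.5 MJ/h

Extent of reaction ξ = 0.703 × 0.357 = 0.25097 mol/s
Reaction term: ξ·ΔH°_rxn = 0.25097 × -16.1 = -4.0406 kJ/s
Q = ΔH = -4.0406 kJ/s = -4.0406 kW
Heat removed = 14.546 MJ/h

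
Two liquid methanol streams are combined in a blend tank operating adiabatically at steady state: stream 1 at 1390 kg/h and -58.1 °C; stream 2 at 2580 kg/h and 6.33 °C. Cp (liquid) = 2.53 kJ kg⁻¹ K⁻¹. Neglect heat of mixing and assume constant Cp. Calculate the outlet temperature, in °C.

Energy balance with Q = 0: Σ ṁᵢCp,ᵢ(T_out − Tᵢ) = 0
Σ ṁᵢCp,ᵢTᵢ = 1390×2.53×-58.1 + 2580×2.53×6.33 = -163000
Σ ṁᵢCp,ᵢ = 1390×2.53 + 2580×2.53 = 10044
T_out = -163000 / 10044 = -16.229 °C

T_out = -16.2 °C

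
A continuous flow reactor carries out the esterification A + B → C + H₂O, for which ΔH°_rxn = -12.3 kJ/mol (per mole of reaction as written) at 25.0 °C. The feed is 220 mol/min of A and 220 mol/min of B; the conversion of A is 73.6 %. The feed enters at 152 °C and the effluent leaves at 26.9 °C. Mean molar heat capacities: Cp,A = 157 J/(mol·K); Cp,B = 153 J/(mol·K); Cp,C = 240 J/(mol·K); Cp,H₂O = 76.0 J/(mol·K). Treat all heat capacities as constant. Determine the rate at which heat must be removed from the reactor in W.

Q_out = 175000 W

Extent of reaction ξ = 0.736 × 220 = 161.92 mol/min
Reaction term: ξ·ΔH°_rxn = 161.92 × -12.3 = -1991.6 kJ/min
Sensible, feed 152→25 °C: -8661.4 kJ/min
Outlet flows (mol/min): A 58.08, B 58.08, C 161.92, H₂O 161.92
Sensible, products 25→26.9 °C: 131.43 kJ/min
Q = ΔH = -10522 kJ/min = -175.36 kW
Heat removed = 175360 W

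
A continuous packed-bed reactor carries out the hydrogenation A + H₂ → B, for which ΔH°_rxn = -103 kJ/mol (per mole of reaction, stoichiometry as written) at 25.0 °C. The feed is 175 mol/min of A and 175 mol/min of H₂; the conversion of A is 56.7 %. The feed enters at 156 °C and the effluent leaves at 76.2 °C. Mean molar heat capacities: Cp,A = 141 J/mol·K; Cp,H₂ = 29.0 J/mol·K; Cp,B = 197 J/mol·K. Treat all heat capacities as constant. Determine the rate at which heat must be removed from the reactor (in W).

Extent of reaction ξ = 0.567 × 175 = 99.225 mol/min
Reaction term: ξ·ΔH°_rxn = 99.225 × -103 = -10220 kJ/min
Sensible, feed 156→25 °C: -3897.2 kJ/min
Outlet flows (mol/min): A 75.775, H₂ 75.775, B 99.225
Sensible, products 25→76.2 °C: 1660.4 kJ/min
Q = ΔH = -12457 kJ/min = -207.62 kW
Heat removed = 207620 W

Q_out = 208000 W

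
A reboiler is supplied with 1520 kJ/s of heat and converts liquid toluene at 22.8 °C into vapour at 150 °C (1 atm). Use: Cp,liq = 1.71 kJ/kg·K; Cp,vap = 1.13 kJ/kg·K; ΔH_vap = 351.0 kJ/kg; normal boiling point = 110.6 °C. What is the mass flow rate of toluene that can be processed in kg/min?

Δh = 1.71×(110.6−22.8) + 351.0 + 1.13×(150−110.6) = 545.66 kJ/kg
Q = 1520 kJ/s = 1520 kJ/s = 91200 kJ/min
ṁ = Q/Δh = 91200 / 545.66 = 167.14 kg/min

ṁ = 167 kg/min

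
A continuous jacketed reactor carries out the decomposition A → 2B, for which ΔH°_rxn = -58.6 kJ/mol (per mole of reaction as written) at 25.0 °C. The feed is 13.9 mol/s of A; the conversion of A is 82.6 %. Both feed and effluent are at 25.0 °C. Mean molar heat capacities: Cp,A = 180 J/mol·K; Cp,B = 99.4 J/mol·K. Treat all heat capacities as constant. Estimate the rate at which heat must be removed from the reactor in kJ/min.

Q_out = 40400 kJ/min

Extent of reaction ξ = 0.826 × 13.9 = 11.481 mol/s
Reaction term: ξ·ΔH°_rxn = 11.481 × -58.6 = -672.81 kJ/s
Q = ΔH = -672.81 kJ/s = -672.81 kW
Heat removed = 40369 kJ/min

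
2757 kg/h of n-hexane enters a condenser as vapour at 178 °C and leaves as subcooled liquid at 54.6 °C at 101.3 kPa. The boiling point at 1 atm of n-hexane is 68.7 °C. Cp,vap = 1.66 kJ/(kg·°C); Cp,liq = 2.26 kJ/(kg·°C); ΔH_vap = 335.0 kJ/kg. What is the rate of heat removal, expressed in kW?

vapour 178→68.7 °C: -181.44 kJ/kg
condensation at 68.7 °C: -335 kJ/kg
liquid 68.7→54.6 °C: -31.866 kJ/kg
Δh = -181.44 + -335 + -31.866 = -548.3 kJ/kg
Q = ṁ·Δh = 2757 kg/h × -548.3 kJ/kg = -1.5117e+06 kJ/h
|Q| = 419.91 kW

Q_c = 420 kW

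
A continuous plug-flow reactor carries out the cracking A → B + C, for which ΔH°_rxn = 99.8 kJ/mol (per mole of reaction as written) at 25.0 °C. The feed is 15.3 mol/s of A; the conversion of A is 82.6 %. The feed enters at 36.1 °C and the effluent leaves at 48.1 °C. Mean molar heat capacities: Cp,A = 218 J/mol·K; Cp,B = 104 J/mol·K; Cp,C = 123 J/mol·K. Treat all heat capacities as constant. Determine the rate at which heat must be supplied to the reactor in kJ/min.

Extent of reaction ξ = 0.826 × 15.3 = 12.638 mol/s
Reaction term: ξ·ΔH°_rxn = 12.638 × 99.8 = 1261.3 kJ/s
Sensible, feed 36.1→25 °C: -37.023 kJ/s
Outlet flows (mol/s): A 2.6622, B 12.638, C 12.638
Sensible, products 25→48.1 °C: 79.675 kJ/s
Q = ΔH = 1303.9 kJ/s = 1303.9 kW
Heat supplied = 78234 kJ/min

Q_in = 78200 kJ/min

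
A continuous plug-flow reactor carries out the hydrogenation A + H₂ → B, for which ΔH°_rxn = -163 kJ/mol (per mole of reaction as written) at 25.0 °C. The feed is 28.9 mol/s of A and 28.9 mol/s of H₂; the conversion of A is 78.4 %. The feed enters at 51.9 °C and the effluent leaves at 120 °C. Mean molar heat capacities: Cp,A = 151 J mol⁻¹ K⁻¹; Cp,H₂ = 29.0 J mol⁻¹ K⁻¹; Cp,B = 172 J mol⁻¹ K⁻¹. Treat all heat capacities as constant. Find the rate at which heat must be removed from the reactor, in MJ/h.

Extent of reaction ξ = 0.784 × 28.9 = 22.658 mol/s
Reaction term: ξ·ΔH°_rxn = 22.658 × -163 = -3693.2 kJ/s
Sensible, feed 51.9→25 °C: -139.93 kJ/s
Outlet flows (mol/s): A 6.2424, H₂ 6.2424, B 22.658
Sensible, products 25→120 °C: 476.97 kJ/s
Q = ΔH = -3356.2 kJ/s = -3356.2 kW
Heat removed = 12082 MJ/h

Q_out = 12100 MJ/h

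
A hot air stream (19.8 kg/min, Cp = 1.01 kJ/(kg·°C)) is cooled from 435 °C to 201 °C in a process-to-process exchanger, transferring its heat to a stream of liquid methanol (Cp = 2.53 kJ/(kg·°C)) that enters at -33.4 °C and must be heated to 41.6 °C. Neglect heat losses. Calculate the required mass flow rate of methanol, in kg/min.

Heat released by hot stream: Q = 19.8 × 1.01 × (435 − 201) = 4679.5 kJ/min
Energy balance on cold side (adiabatic exchanger): Q = ṁ_c·Cp_c·(T_c,out − T_c,in)
ṁ_c = 4679.5 / [2.53 × (41.6 − -33.4)] = 24.662 kg/min

ṁ_c = 24.7 kg/min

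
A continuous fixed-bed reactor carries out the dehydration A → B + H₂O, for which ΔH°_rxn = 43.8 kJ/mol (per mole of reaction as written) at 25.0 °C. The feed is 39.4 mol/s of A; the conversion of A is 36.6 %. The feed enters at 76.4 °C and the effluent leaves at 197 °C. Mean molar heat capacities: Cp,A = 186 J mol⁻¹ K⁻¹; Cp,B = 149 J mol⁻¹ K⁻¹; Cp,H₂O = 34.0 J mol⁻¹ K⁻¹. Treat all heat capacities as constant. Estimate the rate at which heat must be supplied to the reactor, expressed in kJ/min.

Q_in = 90500 kJ/min

Extent of reaction ξ = 0.366 × 39.4 = 14.42 mol/s
Reaction term: ξ·ΔH°_rxn = 14.42 × 43.8 = 631.61 kJ/s
Sensible, feed 76.4→25 °C: -376.68 kJ/s
Outlet flows (mol/s): A 24.98, B 14.42, H₂O 14.42
Sensible, products 25→197 °C: 1253 kJ/s
Q = ΔH = 1508 kJ/s = 1508 kW
Heat supplied = 90479 kJ/min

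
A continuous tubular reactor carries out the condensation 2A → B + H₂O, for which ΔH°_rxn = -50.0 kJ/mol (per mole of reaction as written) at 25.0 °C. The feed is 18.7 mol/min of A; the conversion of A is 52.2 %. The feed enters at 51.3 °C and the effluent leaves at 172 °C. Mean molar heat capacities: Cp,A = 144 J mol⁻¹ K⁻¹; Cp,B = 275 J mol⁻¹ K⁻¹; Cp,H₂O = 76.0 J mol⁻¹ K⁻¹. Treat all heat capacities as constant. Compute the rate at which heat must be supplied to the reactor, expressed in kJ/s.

Extent of reaction ξ = 0.522 × 18.7 / 2 = 4.8807 mol/min
Reaction term: ξ·ΔH°_rxn = 4.8807 × -50.0 = -244.03 kJ/min
Sensible, feed 51.3→25 °C: -70.821 kJ/min
Outlet flows (mol/min): A 8.9386, B 4.8807, H₂O 4.8807
Sensible, products 25→172 °C: 441.04 kJ/min
Q = ΔH = 126.19 kJ/min = 2.1031 kW
Heat supplied = 2.1031 kJ/s

Q_in = 2.10 kJ/s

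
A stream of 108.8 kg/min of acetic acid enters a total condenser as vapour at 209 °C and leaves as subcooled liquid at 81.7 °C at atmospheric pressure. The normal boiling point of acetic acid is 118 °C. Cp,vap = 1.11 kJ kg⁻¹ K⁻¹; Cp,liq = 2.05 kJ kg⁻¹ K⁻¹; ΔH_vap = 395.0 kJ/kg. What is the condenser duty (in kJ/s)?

vapour 209→118 °C: -101.01 kJ/kg
condensation at 118 °C: -395 kJ/kg
liquid 118→81.7 °C: -74.415 kJ/kg
Δh = -101.01 + -395 + -74.415 = -570.42 kJ/kg
Q = ṁ·Δh = 108.8 kg/min × -570.42 kJ/kg = -62062 kJ/min
|Q| = 1034.4 kW

Q_c = 1030 kJ/s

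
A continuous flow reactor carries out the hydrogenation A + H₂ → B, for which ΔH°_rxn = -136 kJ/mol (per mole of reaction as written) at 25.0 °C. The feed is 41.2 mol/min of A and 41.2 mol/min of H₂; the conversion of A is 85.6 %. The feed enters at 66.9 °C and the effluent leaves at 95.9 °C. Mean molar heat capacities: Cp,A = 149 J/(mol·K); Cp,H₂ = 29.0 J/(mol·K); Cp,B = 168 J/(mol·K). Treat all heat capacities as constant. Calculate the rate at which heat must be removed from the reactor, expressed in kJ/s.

Extent of reaction ξ = 0.856 × 41.2 = 35.267 mol/min
Reaction term: ξ·ΔH°_rxn = 35.267 × -136 = -4796.3 kJ/min
Sensible, feed 66.9→25 °C: -307.28 kJ/min
Outlet flows (mol/min): A 5.9328, H₂ 5.9328, B 35.267
Sensible, products 25→95.9 °C: 494.95 kJ/min
Q = ΔH = -4608.7 kJ/min = -76.811 kW
Heat removed = 76.811 kJ/s

Q_out = 76.8 kJ/s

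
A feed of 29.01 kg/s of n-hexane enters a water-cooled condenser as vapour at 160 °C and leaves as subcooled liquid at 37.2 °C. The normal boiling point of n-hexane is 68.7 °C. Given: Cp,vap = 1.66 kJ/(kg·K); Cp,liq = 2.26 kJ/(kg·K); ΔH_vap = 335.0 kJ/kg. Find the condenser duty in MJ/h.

Q_c = 58200 MJ/h

vapour 160→68.7 °C: -151.56 kJ/kg
condensation at 68.7 °C: -335 kJ/kg
liquid 68.7→37.2 °C: -71.19 kJ/kg
Δh = -151.56 + -335 + -71.19 = -557.75 kJ/kg
Q = ṁ·Δh = 29.01 kg/s × -557.75 kJ/kg = -16180 kJ/s
|Q| = 16180 kW = 58249 MJ/h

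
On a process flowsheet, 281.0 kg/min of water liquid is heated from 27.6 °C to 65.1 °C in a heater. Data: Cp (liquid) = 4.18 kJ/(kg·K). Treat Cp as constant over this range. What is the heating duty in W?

Q = 734000 W

Q = ṁ·Cp·ΔT = 281.0 × 4.18 × (65.1 − 27.6) = 44047 kJ/min
Converting: 44047 / 60 s = 734.11 kW
Heating duty = 734110 W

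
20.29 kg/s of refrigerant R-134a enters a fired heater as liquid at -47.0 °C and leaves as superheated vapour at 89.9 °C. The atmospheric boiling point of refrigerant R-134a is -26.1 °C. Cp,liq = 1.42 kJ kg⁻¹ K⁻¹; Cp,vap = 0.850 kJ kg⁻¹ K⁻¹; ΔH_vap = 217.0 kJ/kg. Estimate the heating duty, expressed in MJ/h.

Q = 25200 MJ/h

liquid -47.0→-26.1 °C: 29.678 kJ/kg
vaporisation at -26.1 °C: 217 kJ/kg
vapour -26.1→89.9 °C: 98.6 kJ/kg
Δh = 29.678 + 217 + 98.6 = 345.28 kJ/kg
Q = ṁ·Δh = 20.29 kg/s × 345.28 kJ/kg = 7005.7 kJ/s
|Q| = 7005.7 kW = 25220 MJ/h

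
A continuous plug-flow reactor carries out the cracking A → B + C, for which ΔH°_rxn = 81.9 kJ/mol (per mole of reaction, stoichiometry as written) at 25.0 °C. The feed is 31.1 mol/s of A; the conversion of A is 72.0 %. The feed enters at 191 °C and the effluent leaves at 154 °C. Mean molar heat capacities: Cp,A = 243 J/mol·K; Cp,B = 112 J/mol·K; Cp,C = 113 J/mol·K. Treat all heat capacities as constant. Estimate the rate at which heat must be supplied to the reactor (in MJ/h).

Q_in = 5410 MJ/h

Extent of reaction ξ = 0.720 × 31.1 = 22.392 mol/s
Reaction term: ξ·ΔH°_rxn = 22.392 × 81.9 = 1833.9 kJ/s
Sensible, feed 191→25 °C: -1254.5 kJ/s
Outlet flows (mol/s): A 8.708, B 22.392, C 22.392
Sensible, products 25→154 °C: 922.9 kJ/s
Q = ΔH = 1502.3 kJ/s = 1502.3 kW
Heat supplied = 5408.2 MJ/h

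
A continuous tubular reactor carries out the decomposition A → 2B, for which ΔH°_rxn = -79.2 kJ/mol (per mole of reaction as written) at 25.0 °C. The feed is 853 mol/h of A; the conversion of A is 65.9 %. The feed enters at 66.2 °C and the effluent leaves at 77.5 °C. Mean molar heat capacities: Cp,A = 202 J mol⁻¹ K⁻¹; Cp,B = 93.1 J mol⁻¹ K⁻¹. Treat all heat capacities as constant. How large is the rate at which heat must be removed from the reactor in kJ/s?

Extent of reaction ξ = 0.659 × 853 = 562.13 mol/h
Reaction term: ξ·ΔH°_rxn = 562.13 × -79.2 = -44520 kJ/h
Sensible, feed 66.2→25 °C: -7099 kJ/h
Outlet flows (mol/h): A 290.87, B 1124.3
Sensible, products 25→77.5 °C: 8579.8 kJ/h
Q = ΔH = -43040 kJ/h = -11.955 kW
Heat removed = 11.955 kJ/s

Q_out = 12.0 kJ/s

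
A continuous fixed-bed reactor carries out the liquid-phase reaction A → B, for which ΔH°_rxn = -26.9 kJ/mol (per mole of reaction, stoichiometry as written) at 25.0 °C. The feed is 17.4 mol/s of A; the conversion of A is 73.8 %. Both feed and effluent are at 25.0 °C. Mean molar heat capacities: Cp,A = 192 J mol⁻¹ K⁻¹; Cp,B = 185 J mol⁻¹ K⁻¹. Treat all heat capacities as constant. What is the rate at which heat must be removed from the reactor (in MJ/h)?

Q_out = 1240 MJ/h

Extent of reaction ξ = 0.738 × 17.4 = 12.841 mol/s
Reaction term: ξ·ΔH°_rxn = 12.841 × -26.9 = -345.43 kJ/s
Q = ΔH = -345.43 kJ/s = -345.43 kW
Heat removed = 1243.5 MJ/h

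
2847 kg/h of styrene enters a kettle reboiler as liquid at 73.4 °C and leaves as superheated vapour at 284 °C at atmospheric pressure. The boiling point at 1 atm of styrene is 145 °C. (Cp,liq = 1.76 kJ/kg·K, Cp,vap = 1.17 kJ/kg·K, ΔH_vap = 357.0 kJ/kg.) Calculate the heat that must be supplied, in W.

liquid 73.4→145 °C: 126.02 kJ/kg
vaporisation at 145 °C: 357 kJ/kg
vapour 145→284 °C: 162.63 kJ/kg
Δh = 126.02 + 357 + 162.63 = 645.65 kJ/kg
Q = ṁ·Δh = 2847 kg/h × 645.65 kJ/kg = 1.8382e+06 kJ/h
|Q| = 510.6 kW = 510600 W

Q = 511000 W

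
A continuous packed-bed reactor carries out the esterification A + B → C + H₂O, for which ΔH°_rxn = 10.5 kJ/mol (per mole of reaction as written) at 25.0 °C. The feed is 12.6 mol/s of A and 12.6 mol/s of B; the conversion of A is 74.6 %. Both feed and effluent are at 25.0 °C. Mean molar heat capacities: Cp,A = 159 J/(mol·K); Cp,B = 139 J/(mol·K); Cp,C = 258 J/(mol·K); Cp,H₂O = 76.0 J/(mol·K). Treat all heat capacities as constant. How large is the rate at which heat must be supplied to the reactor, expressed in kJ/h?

Q_in = 355000 kJ/h

Extent of reaction ξ = 0.746 × 12.6 = 9.3996 mol/s
Reaction term: ξ·ΔH°_rxn = 9.3996 × 10.5 = 98.696 kJ/s
Q = ΔH = 98.696 kJ/s = 98.696 kW
Heat supplied = 355300 kJ/h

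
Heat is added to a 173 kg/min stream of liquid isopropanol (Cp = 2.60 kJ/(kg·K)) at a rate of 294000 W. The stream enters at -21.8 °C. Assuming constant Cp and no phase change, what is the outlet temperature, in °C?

Q = 294000 W = 17640 kJ/min
ΔT = Q/(ṁ·Cp) = 17640/(173×2.60) = 39.217 K
T_out = -21.8 + 39.217 = 17.417 °C

T_out = 17.4 °C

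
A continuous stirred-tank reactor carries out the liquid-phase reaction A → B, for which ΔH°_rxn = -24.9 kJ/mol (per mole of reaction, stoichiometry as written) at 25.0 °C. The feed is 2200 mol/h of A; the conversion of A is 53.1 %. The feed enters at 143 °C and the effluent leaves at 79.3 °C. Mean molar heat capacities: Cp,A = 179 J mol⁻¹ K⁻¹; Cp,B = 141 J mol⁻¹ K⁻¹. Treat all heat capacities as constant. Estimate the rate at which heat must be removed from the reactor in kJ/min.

Q_out = 943 kJ/min

Extent of reaction ξ = 0.531 × 2200 = 1168.2 mol/h
Reaction term: ξ·ΔH°_rxn = 1168.2 × -24.9 = -29088 kJ/h
Sensible, feed 143→25 °C: -46468 kJ/h
Outlet flows (mol/h): A 1031.8, B 1168.2
Sensible, products 25→79.3 °C: 18973 kJ/h
Q = ΔH = -56584 kJ/h = -15.718 kW
Heat removed = 943.06 kJ/min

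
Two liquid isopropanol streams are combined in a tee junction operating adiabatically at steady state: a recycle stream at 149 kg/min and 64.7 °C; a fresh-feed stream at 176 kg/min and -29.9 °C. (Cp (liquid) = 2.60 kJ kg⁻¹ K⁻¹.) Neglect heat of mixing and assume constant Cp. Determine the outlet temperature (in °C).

Energy balance with Q = 0: Σ ṁᵢCp,ᵢ(T_out − Tᵢ) = 0
Σ ṁᵢCp,ᵢTᵢ = 149×2.60×64.7 + 176×2.60×-29.9 = 11383
Σ ṁᵢCp,ᵢ = 149×2.60 + 176×2.60 = 845
T_out = 11383 / 845 = 13.47 °C

T_out = 13.5 °C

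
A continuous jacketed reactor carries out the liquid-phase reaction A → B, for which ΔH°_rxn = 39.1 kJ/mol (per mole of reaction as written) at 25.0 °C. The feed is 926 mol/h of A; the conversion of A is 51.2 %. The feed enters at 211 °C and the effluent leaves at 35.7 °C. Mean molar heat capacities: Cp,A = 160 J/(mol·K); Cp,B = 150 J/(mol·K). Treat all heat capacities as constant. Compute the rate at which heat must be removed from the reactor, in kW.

Extent of reaction ξ = 0.512 × 926 = 474.11 mol/h
Reaction term: ξ·ΔH°_rxn = 474.11 × 39.1 = 18538 kJ/h
Sensible, feed 211→25 °C: -27558 kJ/h
Outlet flows (mol/h): A 451.89, B 474.11
Sensible, products 25→35.7 °C: 1534.6 kJ/h
Q = ΔH = -7485.4 kJ/h = -2.0793 kW
Heat removed = 2.0793 kW

Q_out = 2.08 kW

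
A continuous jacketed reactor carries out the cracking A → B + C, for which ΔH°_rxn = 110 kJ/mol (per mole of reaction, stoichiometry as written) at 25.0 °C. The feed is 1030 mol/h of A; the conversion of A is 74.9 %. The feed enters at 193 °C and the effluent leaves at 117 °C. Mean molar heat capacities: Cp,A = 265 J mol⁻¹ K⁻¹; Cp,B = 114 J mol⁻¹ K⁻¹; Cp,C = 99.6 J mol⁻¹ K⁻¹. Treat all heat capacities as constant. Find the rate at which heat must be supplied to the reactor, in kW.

Extent of reaction ξ = 0.749 × 1030 = 771.47 mol/h
Reaction term: ξ·ΔH°_rxn = 771.47 × 110 = 84862 kJ/h
Sensible, feed 193→25 °C: -45856 kJ/h
Outlet flows (mol/h): A 258.53, B 771.47, C 771.47
Sensible, products 25→117 °C: 21463 kJ/h
Q = ΔH = 60469 kJ/h = 16.797 kW
Heat supplied = 16.797 kW

Q_in = 16.8 kW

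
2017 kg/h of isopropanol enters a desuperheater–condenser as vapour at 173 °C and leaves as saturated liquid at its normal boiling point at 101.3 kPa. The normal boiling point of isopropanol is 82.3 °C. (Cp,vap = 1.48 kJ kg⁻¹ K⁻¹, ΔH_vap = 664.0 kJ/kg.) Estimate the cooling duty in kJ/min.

vapour 173→82.3 °C: -134.24 kJ/kg
condensation at 82.3 °C: -664 kJ/kg
Δh = -134.24 + -664 = -798.24 kJ/kg
Q = ṁ·Δh = 2017 kg/h × -798.24 kJ/kg = -1.61e+06 kJ/h
|Q| = 447.23 kW = 26834 kJ/min

Q_c = 26800 kJ/min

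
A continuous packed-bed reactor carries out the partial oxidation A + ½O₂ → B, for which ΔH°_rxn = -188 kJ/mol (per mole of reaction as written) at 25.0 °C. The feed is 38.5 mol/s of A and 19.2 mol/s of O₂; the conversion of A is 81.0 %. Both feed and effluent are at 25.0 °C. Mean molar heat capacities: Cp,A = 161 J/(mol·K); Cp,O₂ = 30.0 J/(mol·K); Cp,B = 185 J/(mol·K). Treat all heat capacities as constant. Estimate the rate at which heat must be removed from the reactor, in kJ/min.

Extent of reaction ξ = 0.810 × 38.5 = 31.185 mol/s
Reaction term: ξ·ΔH°_rxn = 31.185 × -188 = -5862.8 kJ/s
Q = ΔH = -5862.8 kJ/s = -5862.8 kW
Heat removed = 351770 kJ/min

Q_out = 352000 kJ/min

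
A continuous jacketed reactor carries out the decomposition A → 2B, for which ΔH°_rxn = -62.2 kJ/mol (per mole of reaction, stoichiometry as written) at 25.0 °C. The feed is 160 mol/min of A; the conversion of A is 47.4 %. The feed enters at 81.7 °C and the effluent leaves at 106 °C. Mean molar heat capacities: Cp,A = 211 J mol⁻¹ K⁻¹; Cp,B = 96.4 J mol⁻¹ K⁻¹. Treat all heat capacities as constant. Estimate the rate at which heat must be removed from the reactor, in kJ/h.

Extent of reaction ξ = 0.474 × 160 = 75.84 mol/min
Reaction term: ξ·ΔH°_rxn = 75.84 × -62.2 = -4717.2 kJ/min
Sensible, feed 81.7→25 °C: -1914.2 kJ/min
Outlet flows (mol/min): A 84.16, B 151.68
Sensible, products 25→106 °C: 2622.8 kJ/min
Q = ΔH = -4008.7 kJ/min = -66.811 kW
Heat removed = 240520 kJ/h

Q_out = 241000 kJ/h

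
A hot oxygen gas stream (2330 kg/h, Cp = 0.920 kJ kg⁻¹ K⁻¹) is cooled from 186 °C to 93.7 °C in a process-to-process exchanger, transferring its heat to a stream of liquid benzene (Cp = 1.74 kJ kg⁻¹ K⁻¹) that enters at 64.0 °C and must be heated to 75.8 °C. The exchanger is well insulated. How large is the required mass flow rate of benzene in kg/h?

Heat released by hot stream: Q = 2330 × 0.920 × (186 − 93.7) = 197850 kJ/h
Energy balance on cold side (adiabatic exchanger): Q = ṁ_c·Cp_c·(T_c,out − T_c,in)
ṁ_c = 197850 / [1.74 × (75.8 − 64.0)] = 9636.4 kg/h

ṁ_c = 9640 kg/h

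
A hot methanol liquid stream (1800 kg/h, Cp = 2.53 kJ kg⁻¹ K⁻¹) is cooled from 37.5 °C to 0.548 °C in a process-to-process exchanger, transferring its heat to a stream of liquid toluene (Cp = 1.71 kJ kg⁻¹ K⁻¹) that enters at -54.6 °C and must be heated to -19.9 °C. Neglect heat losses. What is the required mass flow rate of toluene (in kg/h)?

ṁ_c = 2840 kg/h

Heat released by hot stream: Q = 1800 × 2.53 × (37.5 − 0.548) = 168280 kJ/h
Energy balance on cold side (adiabatic exchanger): Q = ṁ_c·Cp_c·(T_c,out − T_c,in)
ṁ_c = 168280 / [1.71 × (-19.9 − -54.6)] = 2836 kg/h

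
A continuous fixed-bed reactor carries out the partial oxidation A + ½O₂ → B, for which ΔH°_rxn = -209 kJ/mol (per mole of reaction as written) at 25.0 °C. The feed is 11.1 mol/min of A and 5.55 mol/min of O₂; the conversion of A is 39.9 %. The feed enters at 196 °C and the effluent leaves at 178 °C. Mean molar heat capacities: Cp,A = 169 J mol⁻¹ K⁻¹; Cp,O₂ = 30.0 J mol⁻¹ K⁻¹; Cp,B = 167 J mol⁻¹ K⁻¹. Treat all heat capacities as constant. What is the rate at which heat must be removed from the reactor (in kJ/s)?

Q_out = 16.2 kJ/s

Extent of reaction ξ = 0.399 × 11.1 = 4.4289 mol/min
Reaction term: ξ·ΔH°_rxn = 4.4289 × -209 = -925.64 kJ/min
Sensible, feed 196→25 °C: -349.25 kJ/min
Outlet flows (mol/min): A 6.6711, O₂ 3.3355, B 4.4289
Sensible, products 25→178 °C: 300.97 kJ/min
Q = ΔH = -973.92 kJ/min = -16.232 kW
Heat removed = 16.232 kJ/s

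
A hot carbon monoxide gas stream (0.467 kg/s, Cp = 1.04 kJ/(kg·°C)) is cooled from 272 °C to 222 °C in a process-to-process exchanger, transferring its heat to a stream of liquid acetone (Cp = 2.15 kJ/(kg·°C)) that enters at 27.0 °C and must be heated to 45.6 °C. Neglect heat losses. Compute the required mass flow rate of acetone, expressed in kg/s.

Heat released by hot stream: Q = 0.467 × 1.04 × (272 − 222) = 24.284 kJ/s
Energy balance on cold side (adiabatic exchanger): Q = ṁ_c·Cp_c·(T_c,out − T_c,in)
ṁ_c = 24.284 / [2.15 × (45.6 − 27.0)] = 0.60725 kg/s

ṁ_c = 0.607 kg/s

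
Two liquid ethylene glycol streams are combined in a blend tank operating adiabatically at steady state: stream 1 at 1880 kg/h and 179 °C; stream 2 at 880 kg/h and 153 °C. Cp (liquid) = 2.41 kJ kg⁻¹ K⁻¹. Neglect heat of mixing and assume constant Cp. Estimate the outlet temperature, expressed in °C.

T_out = 171 °C

Energy balance with Q = 0: Σ ṁᵢCp,ᵢ(T_out − Tᵢ) = 0
Σ ṁᵢCp,ᵢTᵢ = 1880×2.41×179 + 880×2.41×153 = 1.1355e+06
Σ ṁᵢCp,ᵢ = 1880×2.41 + 880×2.41 = 6651.6
T_out = 1.1355e+06 / 6651.6 = 170.71 °C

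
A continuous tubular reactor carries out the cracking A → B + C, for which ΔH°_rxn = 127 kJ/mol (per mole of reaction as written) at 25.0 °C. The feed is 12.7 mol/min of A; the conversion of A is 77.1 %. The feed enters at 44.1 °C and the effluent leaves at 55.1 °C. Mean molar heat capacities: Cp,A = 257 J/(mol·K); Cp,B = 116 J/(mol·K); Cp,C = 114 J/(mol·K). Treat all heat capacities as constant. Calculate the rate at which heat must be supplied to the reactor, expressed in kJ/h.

Extent of reaction ξ = 0.771 × 12.7 = 9.7917 mol/min
Reaction term: ξ·ΔH°_rxn = 9.7917 × 127 = 1243.5 kJ/min
Sensible, feed 44.1→25 °C: -62.34 kJ/min
Outlet flows (mol/min): A 2.9083, B 9.7917, C 9.7917
Sensible, products 25→55.1 °C: 90.286 kJ/min
Q = ΔH = 1271.5 kJ/min = 21.192 kW
Heat supplied = 76289 kJ/h

Q_in = 76300 kJ/h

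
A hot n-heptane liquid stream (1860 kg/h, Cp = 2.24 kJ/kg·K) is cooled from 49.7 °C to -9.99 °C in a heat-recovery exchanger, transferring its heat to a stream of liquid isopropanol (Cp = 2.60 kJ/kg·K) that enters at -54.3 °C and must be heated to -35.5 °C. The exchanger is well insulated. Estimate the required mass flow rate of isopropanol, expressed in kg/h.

ṁ_c = 5090 kg/h

Heat released by hot stream: Q = 1860 × 2.24 × (49.7 − -9.99) = 248690 kJ/h
Energy balance on cold side (adiabatic exchanger): Q = ṁ_c·Cp_c·(T_c,out − T_c,in)
ṁ_c = 248690 / [2.60 × (-35.5 − -54.3)] = 5087.8 kg/h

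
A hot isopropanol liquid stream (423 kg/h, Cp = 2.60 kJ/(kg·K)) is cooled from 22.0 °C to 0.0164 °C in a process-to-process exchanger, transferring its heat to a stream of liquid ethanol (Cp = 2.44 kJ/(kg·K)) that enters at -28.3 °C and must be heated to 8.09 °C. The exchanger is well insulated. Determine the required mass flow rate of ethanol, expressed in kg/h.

ṁ_c = 272 kg/h

Heat released by hot stream: Q = 423 × 2.60 × (22.0 − 0.0164) = 24178 kJ/h
Energy balance on cold side (adiabatic exchanger): Q = ṁ_c·Cp_c·(T_c,out − T_c,in)
ṁ_c = 24178 / [2.44 × (8.09 − -28.3)] = 272.3 kg/h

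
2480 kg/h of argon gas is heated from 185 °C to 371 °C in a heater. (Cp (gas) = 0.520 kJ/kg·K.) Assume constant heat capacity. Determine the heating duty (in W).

Q = 66600 W

Q = ṁ·Cp·ΔT = 2480 × 0.520 × (371 − 185) = 239870 kJ/h
Converting: 239870 / 3600 s = 66.629 kW
Heating duty = 66629 W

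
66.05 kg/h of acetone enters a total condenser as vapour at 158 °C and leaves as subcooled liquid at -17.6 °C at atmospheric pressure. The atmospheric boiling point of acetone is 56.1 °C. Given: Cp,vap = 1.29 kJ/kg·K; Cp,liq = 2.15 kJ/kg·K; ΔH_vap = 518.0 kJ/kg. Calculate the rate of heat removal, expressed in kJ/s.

Q_c = 14.8 kJ/s

vapour 158→56.1 °C: -131.45 kJ/kg
condensation at 56.1 °C: -518 kJ/kg
liquid 56.1→-17.6 °C: -158.46 kJ/kg
Δh = -131.45 + -518 + -158.46 = -807.91 kJ/kg
Q = ṁ·Δh = 66.05 kg/h × -807.91 kJ/kg = -53362 kJ/h
|Q| = 14.823 kW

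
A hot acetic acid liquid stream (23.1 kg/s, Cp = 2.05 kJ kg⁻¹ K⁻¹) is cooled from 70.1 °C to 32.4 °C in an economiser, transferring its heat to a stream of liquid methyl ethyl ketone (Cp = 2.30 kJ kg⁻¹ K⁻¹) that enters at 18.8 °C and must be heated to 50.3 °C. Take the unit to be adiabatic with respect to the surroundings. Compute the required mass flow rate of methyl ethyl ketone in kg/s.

Heat released by hot stream: Q = 23.1 × 2.05 × (70.1 − 32.4) = 1785.3 kJ/s
Energy balance on cold side (adiabatic exchanger): Q = ṁ_c·Cp_c·(T_c,out − T_c,in)
ṁ_c = 1785.3 / [2.30 × (50.3 − 18.8)] = 24.642 kg/s

ṁ_c = 24.6 kg/s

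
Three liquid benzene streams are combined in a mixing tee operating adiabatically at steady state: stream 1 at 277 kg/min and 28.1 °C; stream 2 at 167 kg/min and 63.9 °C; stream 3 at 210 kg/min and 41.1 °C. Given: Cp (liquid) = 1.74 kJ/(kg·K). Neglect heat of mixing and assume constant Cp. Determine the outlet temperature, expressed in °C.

No heat crosses the boundary, so H_out = H_in.
Σ ṁᵢCp,ᵢTᵢ = 277×1.74×28.1 + 167×1.74×63.9 + 210×1.74×41.1 = 47130
Σ ṁᵢCp,ᵢ = 277×1.74 + 167×1.74 + 210×1.74 = 1138
T_out = 47130 / 1138 = 41.416 °C

T_out = 41.4 °C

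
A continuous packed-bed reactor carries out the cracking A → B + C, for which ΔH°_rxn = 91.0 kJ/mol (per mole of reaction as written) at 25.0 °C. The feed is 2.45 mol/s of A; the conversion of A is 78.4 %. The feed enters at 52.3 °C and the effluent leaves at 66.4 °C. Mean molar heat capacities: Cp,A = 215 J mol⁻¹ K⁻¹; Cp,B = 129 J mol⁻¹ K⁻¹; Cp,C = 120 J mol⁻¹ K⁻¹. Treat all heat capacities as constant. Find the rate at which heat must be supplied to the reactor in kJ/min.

Q_in = 11100 kJ/min

Extent of reaction ξ = 0.784 × 2.45 = 1.9208 mol/s
Reaction term: ξ·ΔH°_rxn = 1.9208 × 91.0 = 174.79 kJ/s
Sensible, feed 52.3→25 °C: -14.38 kJ/s
Outlet flows (mol/s): A 0.5292, B 1.9208, C 1.9208
Sensible, products 25→66.4 °C: 24.511 kJ/s
Q = ΔH = 184.92 kJ/s = 184.92 kW
Heat supplied = 11095 kJ/min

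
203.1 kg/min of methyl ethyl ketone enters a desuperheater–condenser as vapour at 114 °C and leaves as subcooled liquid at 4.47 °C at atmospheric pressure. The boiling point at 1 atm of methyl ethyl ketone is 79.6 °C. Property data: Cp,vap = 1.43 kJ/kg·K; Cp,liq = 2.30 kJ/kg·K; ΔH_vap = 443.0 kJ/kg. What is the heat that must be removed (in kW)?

vapour 114→79.6 °C: -49.192 kJ/kg
condensation at 79.6 °C: -443 kJ/kg
liquid 79.6→4.47 °C: -172.8 kJ/kg
Δh = -49.192 + -443 + -172.8 = -664.99 kJ/kg
Q = ṁ·Δh = 203.1 kg/min × -664.99 kJ/kg = -135060 kJ/min
|Q| = 2251 kW

Q_c = 2250 kW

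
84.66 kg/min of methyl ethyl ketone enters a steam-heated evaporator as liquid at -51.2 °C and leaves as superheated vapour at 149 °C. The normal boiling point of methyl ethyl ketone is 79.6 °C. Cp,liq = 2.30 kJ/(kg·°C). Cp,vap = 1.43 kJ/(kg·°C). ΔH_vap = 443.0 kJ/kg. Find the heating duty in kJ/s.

Q = 1190 kJ/s

liquid -51.2→79.6 °C: 300.84 kJ/kg
vaporisation at 79.6 °C: 443 kJ/kg
vapour 79.6→149 °C: 99.242 kJ/kg
Δh = 300.84 + 443 + 99.242 = 843.08 kJ/kg
Q = ṁ·Δh = 84.66 kg/min × 843.08 kJ/kg = 71375 kJ/min
|Q| = 1189.6 kW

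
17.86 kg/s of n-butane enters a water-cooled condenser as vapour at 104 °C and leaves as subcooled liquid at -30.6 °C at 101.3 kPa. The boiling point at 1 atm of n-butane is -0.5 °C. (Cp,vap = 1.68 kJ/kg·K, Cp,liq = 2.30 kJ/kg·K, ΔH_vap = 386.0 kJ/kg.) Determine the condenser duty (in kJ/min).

Q_c = 676000 kJ/min

vapour 104→-0.5 °C: -175.56 kJ/kg
condensation at -0.5 °C: -386 kJ/kg
liquid -0.5→-30.6 °C: -69.23 kJ/kg
Δh = -175.56 + -386 + -69.23 = -630.79 kJ/kg
Q = ṁ·Δh = 17.86 kg/s × -630.79 kJ/kg = -11266 kJ/s
|Q| = 11266 kW = 675950 kJ/min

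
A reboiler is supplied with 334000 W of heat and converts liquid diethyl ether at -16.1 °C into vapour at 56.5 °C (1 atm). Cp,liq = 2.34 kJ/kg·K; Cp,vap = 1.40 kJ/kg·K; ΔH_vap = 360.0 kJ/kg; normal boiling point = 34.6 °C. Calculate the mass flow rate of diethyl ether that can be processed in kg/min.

Δh = 2.34×(34.6−-16.1) + 360.0 + 1.40×(56.5−34.6) = 509.3 kJ/kg
Q = 334000 W = 334 kJ/s = 20040 kJ/min
ṁ = Q/Δh = 20040 / 509.3 = 39.348 kg/min

ṁ = 39.3 kg/min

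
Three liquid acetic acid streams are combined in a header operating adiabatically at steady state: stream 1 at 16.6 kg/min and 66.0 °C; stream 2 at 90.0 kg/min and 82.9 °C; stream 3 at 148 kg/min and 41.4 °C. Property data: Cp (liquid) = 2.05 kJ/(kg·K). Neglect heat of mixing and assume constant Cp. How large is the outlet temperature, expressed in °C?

No heat crosses the boundary, so H_out = H_in.
T_out = Σ ṁᵢCp,ᵢTᵢ / Σ ṁᵢCp,ᵢ
      = 30102 / 521.93 = 57.674 °C

T_out = 57.7 °C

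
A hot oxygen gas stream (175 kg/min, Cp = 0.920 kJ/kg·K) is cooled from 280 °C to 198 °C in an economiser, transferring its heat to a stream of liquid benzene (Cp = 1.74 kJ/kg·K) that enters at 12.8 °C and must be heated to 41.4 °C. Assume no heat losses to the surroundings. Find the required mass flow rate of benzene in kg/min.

Heat released by hot stream: Q = 175 × 0.920 × (280 − 198) = 13202 kJ/min
Energy balance on cold side (adiabatic exchanger): Q = ṁ_c·Cp_c·(T_c,out − T_c,in)
ṁ_c = 13202 / [1.74 × (41.4 − 12.8)] = 265.29 kg/min

ṁ_c = 265 kg/min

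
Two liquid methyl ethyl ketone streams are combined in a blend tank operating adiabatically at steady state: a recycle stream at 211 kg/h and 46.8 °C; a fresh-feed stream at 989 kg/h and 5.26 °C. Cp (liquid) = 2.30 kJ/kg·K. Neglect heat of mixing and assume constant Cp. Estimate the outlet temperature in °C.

T_out = 12.6 °C

Energy balance with Q = 0: Σ ṁᵢCp,ᵢ(T_out − Tᵢ) = 0
T_out = Σ ṁᵢCp,ᵢTᵢ / Σ ṁᵢCp,ᵢ
      = 34677 / 2760 = 12.564 °C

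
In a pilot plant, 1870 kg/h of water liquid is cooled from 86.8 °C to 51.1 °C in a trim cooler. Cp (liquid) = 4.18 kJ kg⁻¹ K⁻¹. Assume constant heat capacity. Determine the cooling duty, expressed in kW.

Q_c = 77.5 kW

Q = ṁ·Cp·ΔT = 1870 × 4.18 × (51.1 − 86.8) = -279050 kJ/h
Converting: 279050 / 3600 s = 77.515 kW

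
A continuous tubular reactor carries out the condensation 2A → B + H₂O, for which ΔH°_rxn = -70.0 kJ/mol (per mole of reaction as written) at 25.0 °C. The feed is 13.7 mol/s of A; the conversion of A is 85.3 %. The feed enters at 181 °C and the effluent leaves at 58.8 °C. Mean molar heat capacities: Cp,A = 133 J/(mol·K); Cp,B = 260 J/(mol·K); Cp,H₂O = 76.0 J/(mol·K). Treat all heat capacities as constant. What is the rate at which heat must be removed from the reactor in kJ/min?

Q_out = 37100 kJ/min

Extent of reaction ξ = 0.853 × 13.7 / 2 = 5.843 mol/s
Reaction term: ξ·ΔH°_rxn = 5.843 × -70.0 = -409.01 kJ/s
Sensible, feed 181→25 °C: -284.25 kJ/s
Outlet flows (mol/s): A 2.0139, B 5.843, H₂O 5.843
Sensible, products 25→58.8 °C: 75.412 kJ/s
Q = ΔH = -617.85 kJ/s = -617.85 kW
Heat removed = 37071 kJ/min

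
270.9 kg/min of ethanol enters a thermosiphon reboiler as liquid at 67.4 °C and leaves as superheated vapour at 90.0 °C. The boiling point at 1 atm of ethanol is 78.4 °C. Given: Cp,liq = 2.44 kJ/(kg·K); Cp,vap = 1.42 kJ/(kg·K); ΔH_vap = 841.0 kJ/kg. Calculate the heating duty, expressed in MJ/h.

Q = 14400 MJ/h

liquid 67.4→78.4 °C: 26.84 kJ/kg
vaporisation at 78.4 °C: 841 kJ/kg
vapour 78.4→90.0 °C: 16.472 kJ/kg
Δh = 26.84 + 841 + 16.472 = 884.31 kJ/kg
Q = ṁ·Δh = 270.9 kg/min × 884.31 kJ/kg = 239560 kJ/min
|Q| = 3992.7 kW = 14374 MJ/h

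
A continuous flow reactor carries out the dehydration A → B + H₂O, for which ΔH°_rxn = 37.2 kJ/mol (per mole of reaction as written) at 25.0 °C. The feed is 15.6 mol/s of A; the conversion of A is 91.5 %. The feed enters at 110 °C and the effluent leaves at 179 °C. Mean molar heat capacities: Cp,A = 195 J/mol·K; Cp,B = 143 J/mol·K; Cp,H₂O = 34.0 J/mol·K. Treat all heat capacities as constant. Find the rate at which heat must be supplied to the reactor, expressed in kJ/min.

Q_in = 42100 kJ/min

Extent of reaction ξ = 0.915 × 15.6 = 14.274 mol/s
Reaction term: ξ·ΔH°_rxn = 14.274 × 37.2 = 530.99 kJ/s
Sensible, feed 110→25 °C: -258.57 kJ/s
Outlet flows (mol/s): A 1.326, B 14.274, H₂O 14.274
Sensible, products 25→179 °C: 428.9 kJ/s
Q = ΔH = 701.32 kJ/s = 701.32 kW
Heat supplied = 42079 kJ/min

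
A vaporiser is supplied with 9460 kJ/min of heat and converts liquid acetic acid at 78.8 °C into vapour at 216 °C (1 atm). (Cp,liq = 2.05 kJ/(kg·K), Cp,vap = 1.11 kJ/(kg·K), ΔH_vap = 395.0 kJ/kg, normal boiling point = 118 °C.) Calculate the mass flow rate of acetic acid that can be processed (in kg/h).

ṁ = 972 kg/h

Δh = 2.05×(118−78.8) + 395.0 + 1.11×(216−118) = 584.14 kJ/kg
Q = 9460 kJ/min = 157.67 kJ/s = 567600 kJ/h
ṁ = Q/Δh = 567600 / 584.14 = 971.68 kg/h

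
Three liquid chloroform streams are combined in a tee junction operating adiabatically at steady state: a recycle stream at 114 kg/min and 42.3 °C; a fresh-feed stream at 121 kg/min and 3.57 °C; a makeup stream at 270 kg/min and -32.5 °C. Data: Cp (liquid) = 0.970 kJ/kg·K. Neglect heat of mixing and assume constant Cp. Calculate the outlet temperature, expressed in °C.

T_out = -6.97 °C

Adiabatic, steady state ⇒ Σ ṁᵢCp,ᵢ(T_out − Tᵢ) = 0
T_out = Σ ṁᵢCp,ᵢTᵢ / Σ ṁᵢCp,ᵢ
      = -3415.2 / 489.85 = -6.9719 °C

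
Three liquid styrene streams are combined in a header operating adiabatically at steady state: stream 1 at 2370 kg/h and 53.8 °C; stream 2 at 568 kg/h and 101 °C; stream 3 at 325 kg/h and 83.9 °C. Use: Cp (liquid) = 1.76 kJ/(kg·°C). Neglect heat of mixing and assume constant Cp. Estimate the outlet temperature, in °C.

No heat crosses the boundary, so H_out = H_in.
Σ ṁᵢCp,ᵢTᵢ = 2370×1.76×53.8 + 568×1.76×101 + 325×1.76×83.9 = 373370
Σ ṁᵢCp,ᵢ = 2370×1.76 + 568×1.76 + 325×1.76 = 5742.9
T_out = 373370 / 5742.9 = 65.014 °C

T_out = 65.0 °C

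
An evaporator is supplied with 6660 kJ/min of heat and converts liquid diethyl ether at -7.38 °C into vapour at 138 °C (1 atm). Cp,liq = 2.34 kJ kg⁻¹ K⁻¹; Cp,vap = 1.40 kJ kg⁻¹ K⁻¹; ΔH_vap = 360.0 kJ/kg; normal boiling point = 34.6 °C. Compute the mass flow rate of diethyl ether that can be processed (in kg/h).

ṁ = 663 kg/h

Δh = 2.34×(34.6−-7.38) + 360.0 + 1.40×(138−34.6) = 602.99 kJ/kg
Q = 6660 kJ/min = 111 kJ/s = 399600 kJ/h
ṁ = Q/Δh = 399600 / 602.99 = 662.69 kg/h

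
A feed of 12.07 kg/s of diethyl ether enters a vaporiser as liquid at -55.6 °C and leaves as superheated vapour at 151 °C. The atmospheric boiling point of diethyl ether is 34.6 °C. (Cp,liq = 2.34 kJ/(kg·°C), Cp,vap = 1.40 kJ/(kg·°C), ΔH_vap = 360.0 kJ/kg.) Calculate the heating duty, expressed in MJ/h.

liquid -55.6→34.6 °C: 211.07 kJ/kg
vaporisation at 34.6 °C: 360 kJ/kg
vapour 34.6→151 °C: 162.96 kJ/kg
Δh = 211.07 + 360 + 162.96 = 734.03 kJ/kg
Q = ṁ·Δh = 12.07 kg/s × 734.03 kJ/kg = 8859.7 kJ/s
|Q| = 8859.7 kW = 31895 MJ/h

Q = 31900 MJ/h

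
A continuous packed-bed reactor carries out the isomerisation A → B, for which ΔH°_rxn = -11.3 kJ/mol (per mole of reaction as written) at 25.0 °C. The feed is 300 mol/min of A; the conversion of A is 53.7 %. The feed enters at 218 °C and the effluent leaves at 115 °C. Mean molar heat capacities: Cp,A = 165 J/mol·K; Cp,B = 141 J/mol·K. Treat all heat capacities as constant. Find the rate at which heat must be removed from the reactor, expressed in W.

Q_out = 121000 W

Extent of reaction ξ = 0.537 × 300 = 161.1 mol/min
Reaction term: ξ·ΔH°_rxn = 161.1 × -11.3 = -1820.4 kJ/min
Sensible, feed 218→25 °C: -9553.5 kJ/min
Outlet flows (mol/min): A 138.9, B 161.1
Sensible, products 25→115 °C: 4107 kJ/min
Q = ΔH = -7266.9 kJ/min = -121.12 kW
Heat removed = 121120 W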